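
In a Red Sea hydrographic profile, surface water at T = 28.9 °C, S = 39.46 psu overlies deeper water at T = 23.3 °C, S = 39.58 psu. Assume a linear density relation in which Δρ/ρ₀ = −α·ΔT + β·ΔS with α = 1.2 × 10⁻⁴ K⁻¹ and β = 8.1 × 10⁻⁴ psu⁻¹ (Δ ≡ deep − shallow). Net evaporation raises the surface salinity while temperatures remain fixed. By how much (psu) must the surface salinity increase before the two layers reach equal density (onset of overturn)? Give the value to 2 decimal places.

Neutral buoyancy requires −α(T_deep − T_surf) + β(S_deep − S_surf′) = 0.
S_surf′ = S_deep − (α/β)·ΔT = 39.58 − (1.2 × 10⁻⁴/8.1 × 10⁻⁴)·(-5.6) = 40.4096 psu.
Increase required: 40.4096 − 39.46 = 0.9496 psu.

0.95 psu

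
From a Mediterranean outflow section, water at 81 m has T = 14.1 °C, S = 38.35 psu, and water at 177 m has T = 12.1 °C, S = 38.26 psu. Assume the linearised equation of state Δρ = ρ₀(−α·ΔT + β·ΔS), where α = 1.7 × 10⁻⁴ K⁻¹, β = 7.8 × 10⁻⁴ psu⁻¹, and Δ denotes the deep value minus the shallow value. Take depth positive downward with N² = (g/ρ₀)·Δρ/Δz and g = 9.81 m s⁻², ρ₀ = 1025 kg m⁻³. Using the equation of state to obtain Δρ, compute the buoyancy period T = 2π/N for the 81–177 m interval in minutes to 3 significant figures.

ΔT = -2.0 K, ΔS = -0.09 psu (deep − shallow).
Δρ/ρ₀ = −αΔT + βΔS = 3.40 × 10⁻⁴ − 7.02 × 10⁻⁵ = 2.698 × 10⁻⁴, so Δρ ≈ 0.2765 kg m⁻³.
N² = (g/ρ₀)·Δρ/Δz = g·(Δρ/ρ₀)/Δz = 9.81 × 2.698 × 10⁻⁴ / 96 = 2.7570 × 10⁻⁵ s⁻².
N = √(2.7570 × 10⁻⁵) = 5.2507 × 10⁻³ rad s⁻¹ → T = 2π/N = 1.1966 × 10³ s = 19.943 min ≈ 19.9 min.

19.9 min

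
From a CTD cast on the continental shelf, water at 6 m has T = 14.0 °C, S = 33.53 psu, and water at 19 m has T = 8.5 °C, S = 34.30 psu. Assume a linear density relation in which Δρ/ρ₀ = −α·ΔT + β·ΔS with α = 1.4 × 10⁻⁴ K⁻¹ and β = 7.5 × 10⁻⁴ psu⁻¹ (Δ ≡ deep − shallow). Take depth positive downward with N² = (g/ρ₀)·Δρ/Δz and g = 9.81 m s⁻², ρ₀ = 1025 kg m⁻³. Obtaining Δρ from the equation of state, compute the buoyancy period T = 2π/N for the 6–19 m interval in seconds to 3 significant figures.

197 s

ΔT = -5.5 K, ΔS = +0.77 psu (deep − shallow).
Δρ/ρ₀ = −αΔT + βΔS = 7.70 × 10⁻⁴ + 5.775 × 10⁻⁴ = 1.3475 × 10⁻³, so Δρ ≈ 1.381 kg m⁻³.
N² = (g/ρ₀)·Δρ/Δz = g·(Δρ/ρ₀)/Δz = 9.81 × 1.3475 × 10⁻³ / 13 = 1.0168 × 10⁻³ s⁻².
N = √(1.0168 × 10⁻³) = 0.031887 rad s⁻¹ → T = 2π/N = 197.05 s ≈ 197 s.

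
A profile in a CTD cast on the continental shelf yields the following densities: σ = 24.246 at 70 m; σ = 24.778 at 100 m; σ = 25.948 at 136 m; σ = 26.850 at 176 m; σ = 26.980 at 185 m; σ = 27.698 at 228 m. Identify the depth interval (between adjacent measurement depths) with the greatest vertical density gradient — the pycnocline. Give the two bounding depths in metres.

100–136 m

Compute the density gradient over each adjacent pair:
  70–100 m: Δρ/Δz = 0.532/30 = 0.018 kg m⁻⁴
  100–136 m: Δρ/Δz = 1.170/36 = 0.033 kg m⁻⁴
  136–176 m: Δρ/Δz = 0.902/40 = 0.023 kg m⁻⁴
  176–185 m: Δρ/Δz = 0.130/9 = 0.014 kg m⁻⁴
  185–228 m: Δρ/Δz = 0.718/43 = 0.017 kg m⁻⁴
The largest gradient is in the 100–136 m interval — the pycnocline.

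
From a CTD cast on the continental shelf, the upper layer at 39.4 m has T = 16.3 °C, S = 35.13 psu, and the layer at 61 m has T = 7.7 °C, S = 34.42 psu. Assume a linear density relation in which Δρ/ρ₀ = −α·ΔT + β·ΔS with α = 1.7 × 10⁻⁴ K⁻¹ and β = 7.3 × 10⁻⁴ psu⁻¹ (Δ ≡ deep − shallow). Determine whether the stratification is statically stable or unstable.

ΔT = 7.7 − 16.3 = -8.6 K and ΔS = 34.42 − 35.13 = -0.71 psu (deep − shallow).
−αΔT = 1.462 × 10⁻³; βΔS = -5.183 × 10⁻⁴; sum Δρ/ρ₀ = 9.437 × 10⁻⁴.
Δρ/ρ₀ > 0, so Δρ > 0: deeper water is denser → statically stable.

stable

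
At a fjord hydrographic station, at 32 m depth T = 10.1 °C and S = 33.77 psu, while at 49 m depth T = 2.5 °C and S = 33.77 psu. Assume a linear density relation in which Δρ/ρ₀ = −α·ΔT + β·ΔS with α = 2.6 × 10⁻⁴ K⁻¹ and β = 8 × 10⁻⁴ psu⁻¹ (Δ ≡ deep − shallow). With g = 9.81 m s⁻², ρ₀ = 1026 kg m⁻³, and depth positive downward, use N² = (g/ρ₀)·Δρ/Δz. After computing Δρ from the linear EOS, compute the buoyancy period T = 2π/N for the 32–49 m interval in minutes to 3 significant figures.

ΔT = -7.6 K, ΔS = +0.00 psu (deep − shallow).
Δρ/ρ₀ = −αΔT + βΔS = 1.976 × 10⁻³ + 0 = 1.976 × 10⁻³, so Δρ ≈ 2.027 kg m⁻³.
N² = (g/ρ₀)·Δρ/Δz = g·(Δρ/ρ₀)/Δz = 9.81 × 1.976 × 10⁻³ / 17 = 1.1403 × 10⁻³ s⁻².
N = √(1.1403 × 10⁻³) = 0.033768 rad s⁻¹ → T = 2π/N = 186.07 s = 3.1012 min ≈ 3.10 min.

3.10 min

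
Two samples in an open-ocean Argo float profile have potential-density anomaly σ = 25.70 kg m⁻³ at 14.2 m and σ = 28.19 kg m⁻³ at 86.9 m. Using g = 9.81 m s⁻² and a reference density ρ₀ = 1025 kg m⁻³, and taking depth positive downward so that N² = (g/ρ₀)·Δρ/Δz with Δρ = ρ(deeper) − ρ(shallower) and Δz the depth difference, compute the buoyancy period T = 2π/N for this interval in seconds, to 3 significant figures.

347 s

Δρ = 1028.19 − 1025.70 = 2.49 kg m⁻³ over Δz = 86.9 − 14.2 = 72.7 m.
N² = (9.81/1025) × (2.49/72.7) = 3.2780 × 10⁻⁴ s⁻².
N = √(3.2780 × 10⁻⁴) = 0.018105 rad s⁻¹, so T = 2π/N = 347.04 s ≈ 347 s.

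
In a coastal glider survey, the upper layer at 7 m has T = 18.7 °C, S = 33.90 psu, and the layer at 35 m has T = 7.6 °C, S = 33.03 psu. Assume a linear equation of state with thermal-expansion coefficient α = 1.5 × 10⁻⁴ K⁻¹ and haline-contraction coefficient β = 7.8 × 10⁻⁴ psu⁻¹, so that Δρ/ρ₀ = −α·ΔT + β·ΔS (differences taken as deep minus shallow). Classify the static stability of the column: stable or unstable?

stable

ΔT = 7.6 − 18.7 = -11.1 K and ΔS = 33.03 − 33.90 = -0.87 psu (deep − shallow).
−αΔT = 1.665 × 10⁻³; βΔS = -6.786 × 10⁻⁴; sum Δρ/ρ₀ = 9.864 × 10⁻⁴.
Δρ/ρ₀ > 0, so Δρ > 0: deeper water is denser → statically stable.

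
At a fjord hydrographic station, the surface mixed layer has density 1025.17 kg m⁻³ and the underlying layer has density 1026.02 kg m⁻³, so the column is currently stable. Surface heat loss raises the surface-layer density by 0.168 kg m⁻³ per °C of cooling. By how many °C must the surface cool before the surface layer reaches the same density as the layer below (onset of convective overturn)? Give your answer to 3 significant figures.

Density deficit of the surface layer: 1026.02 − 1025.17 = 0.85 kg m⁻³.
Required change = 0.85 / 0.168 = 5.06 °C.

5.06 °C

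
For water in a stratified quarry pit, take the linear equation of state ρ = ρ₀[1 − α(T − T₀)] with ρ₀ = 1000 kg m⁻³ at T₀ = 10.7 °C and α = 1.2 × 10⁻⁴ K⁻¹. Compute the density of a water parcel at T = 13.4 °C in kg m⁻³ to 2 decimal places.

T − T₀ = +2.7 K.
Bracket = 1 − α·(+2.7) = 1 + (-3.24 × 10⁻⁴) = 0.9996760.
ρ = 1000 × 0.9996760 = 999.68 kg m⁻³.

999.68 kg m⁻³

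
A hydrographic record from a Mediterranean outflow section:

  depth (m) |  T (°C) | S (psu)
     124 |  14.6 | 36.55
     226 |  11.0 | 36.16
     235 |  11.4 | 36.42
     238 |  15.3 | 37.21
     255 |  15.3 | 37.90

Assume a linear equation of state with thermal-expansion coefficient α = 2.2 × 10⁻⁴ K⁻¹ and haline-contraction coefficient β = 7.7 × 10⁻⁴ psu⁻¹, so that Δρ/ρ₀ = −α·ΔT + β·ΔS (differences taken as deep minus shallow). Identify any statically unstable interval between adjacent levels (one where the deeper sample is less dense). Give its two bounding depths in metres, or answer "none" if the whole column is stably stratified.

Evaluate Δρ/ρ₀ = −αΔT + βΔS across each adjacent pair:
  124–226 m: −αΔT+βΔS = −(2.2 × 10⁻⁴)(-3.6)+(7.7 × 10⁻⁴)(-0.39) = 4.9 × 10⁻⁴ → stable
  226–235 m: −αΔT+βΔS = −(2.2 × 10⁻⁴)(+0.4)+(7.7 × 10⁻⁴)(+0.26) = 1.1 × 10⁻⁴ → stable
  235–238 m: −αΔT+βΔS = −(2.2 × 10⁻⁴)(+3.9)+(7.7 × 10⁻⁴)(+0.79) = -2.5 × 10⁻⁴ → UNSTABLE
  238–255 m: −αΔT+βΔS = −(2.2 × 10⁻⁴)(+0.0)+(7.7 × 10⁻⁴)(+0.69) = 5.3 × 10⁻⁴ → stable
The 235–238 m interval has Δρ < 0: lighter water underlies denser water.

235–238 m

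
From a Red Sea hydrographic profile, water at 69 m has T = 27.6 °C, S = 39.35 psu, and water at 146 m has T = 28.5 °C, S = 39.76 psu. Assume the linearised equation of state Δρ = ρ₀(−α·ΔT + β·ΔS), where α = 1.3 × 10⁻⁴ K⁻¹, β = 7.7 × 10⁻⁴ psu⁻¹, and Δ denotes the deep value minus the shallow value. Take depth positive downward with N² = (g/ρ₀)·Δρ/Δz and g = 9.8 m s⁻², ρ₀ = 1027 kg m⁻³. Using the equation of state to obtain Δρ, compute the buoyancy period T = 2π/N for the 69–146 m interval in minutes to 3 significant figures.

20.8 min

ΔT = +0.9 K, ΔS = +0.41 psu (deep − shallow).
Δρ/ρ₀ = −αΔT + βΔS = -1.17 × 10⁻⁴ + 3.157 × 10⁻⁴ = 1.987 × 10⁻⁴, so Δρ ≈ 0.2041 kg m⁻³.
N² = (g/ρ₀)·Δρ/Δz = g·(Δρ/ρ₀)/Δz = 9.8 × 1.987 × 10⁻⁴ / 77 = 2.5289 × 10⁻⁵ s⁻².
N = √(2.5289 × 10⁻⁵) = 5.0288 × 10⁻³ rad s⁻¹ → T = 2π/N = 1.2494 × 10³ s = 20.823 min ≈ 20.8 min.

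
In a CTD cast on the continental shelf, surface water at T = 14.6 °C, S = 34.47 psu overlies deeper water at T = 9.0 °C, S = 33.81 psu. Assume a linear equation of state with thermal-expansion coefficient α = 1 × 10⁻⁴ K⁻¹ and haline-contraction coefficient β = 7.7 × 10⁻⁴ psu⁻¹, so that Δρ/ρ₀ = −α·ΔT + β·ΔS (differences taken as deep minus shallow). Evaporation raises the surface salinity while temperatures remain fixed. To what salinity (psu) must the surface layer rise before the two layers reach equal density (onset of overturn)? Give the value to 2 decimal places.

Neutral buoyancy requires −α(T_deep − T_surf) + β(S_deep − S_surf′) = 0.
S_surf′ = S_deep − (α/β)·ΔT = 33.81 − (1 × 10⁻⁴/7.7 × 10⁻⁴)·(-5.6) = 34.5373 psu.
Increase required: 34.5373 − 34.47 = 0.0673 psu.

34.54 psu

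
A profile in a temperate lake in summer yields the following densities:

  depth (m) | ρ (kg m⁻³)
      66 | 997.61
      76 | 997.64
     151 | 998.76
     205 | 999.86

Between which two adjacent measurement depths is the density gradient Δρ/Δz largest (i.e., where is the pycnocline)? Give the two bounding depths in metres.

Compute the density gradient over each adjacent pair:
  66–76 m: Δρ/Δz = 0.03/10 = 3.0 × 10⁻³ kg m⁻⁴
  76–151 m: Δρ/Δz = 1.12/75 = 0.015 kg m⁻⁴
  151–205 m: Δρ/Δz = 1.10/54 = 0.020 kg m⁻⁴
The largest gradient is in the 151–205 m interval — the pycnocline.

151–205 m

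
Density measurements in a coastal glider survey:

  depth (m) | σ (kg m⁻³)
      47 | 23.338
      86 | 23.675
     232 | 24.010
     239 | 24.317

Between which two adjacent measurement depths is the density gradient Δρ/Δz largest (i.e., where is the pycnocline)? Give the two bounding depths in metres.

Compute the density gradient over each adjacent pair:
  47–86 m: Δρ/Δz = 0.337/39 = 8.6 × 10⁻³ kg m⁻⁴
  86–232 m: Δρ/Δz = 0.335/146 = 2.3 × 10⁻³ kg m⁻⁴
  232–239 m: Δρ/Δz = 0.307/7 = 0.044 kg m⁻⁴
The largest gradient is in the 232–239 m interval — the pycnocline.

232–239 m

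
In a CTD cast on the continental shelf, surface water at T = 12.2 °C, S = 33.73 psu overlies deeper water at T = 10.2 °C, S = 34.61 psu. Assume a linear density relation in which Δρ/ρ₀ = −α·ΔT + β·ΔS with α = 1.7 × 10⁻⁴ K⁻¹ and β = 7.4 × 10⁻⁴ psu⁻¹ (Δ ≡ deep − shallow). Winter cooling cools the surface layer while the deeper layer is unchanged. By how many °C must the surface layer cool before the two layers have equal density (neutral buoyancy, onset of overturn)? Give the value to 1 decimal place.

Neutral buoyancy requires Δρ = 0, i.e. −α(T_deep − T_surf′) + β(S_deep − S_surf) = 0.
T_surf′ = T_deep − (β/α)·ΔS = 10.2 − (7.4 × 10⁻⁴/1.7 × 10⁻⁴)·(+0.88) = 6.369 °C.
Cooling required: 12.2 − (6.369) = 5.831 °C.

5.8 °C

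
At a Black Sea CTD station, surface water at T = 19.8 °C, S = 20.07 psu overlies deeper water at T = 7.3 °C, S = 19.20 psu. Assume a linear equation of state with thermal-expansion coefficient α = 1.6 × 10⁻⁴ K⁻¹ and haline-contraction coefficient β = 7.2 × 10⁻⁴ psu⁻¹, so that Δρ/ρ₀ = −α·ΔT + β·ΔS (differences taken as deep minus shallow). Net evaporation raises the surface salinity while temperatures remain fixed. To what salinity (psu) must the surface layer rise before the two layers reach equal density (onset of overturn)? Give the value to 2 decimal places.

Neutral buoyancy requires −α(T_deep − T_surf) + β(S_deep − S_surf′) = 0.
S_surf′ = S_deep − (α/β)·ΔT = 19.20 − (1.6 × 10⁻⁴/7.2 × 10⁻⁴)·(-12.5) = 21.9778 psu.
Increase required: 21.9778 − 20.07 = 1.9078 psu.

21.98 psu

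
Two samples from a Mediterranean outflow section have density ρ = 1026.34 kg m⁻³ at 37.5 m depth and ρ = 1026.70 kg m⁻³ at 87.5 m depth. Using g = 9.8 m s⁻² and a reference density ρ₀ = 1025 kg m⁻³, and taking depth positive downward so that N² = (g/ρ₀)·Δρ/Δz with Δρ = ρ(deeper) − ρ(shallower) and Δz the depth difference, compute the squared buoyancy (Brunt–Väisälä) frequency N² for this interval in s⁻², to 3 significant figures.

6.88 × 10⁻⁵ s⁻²

Δρ = 1026.70 − 1026.34 = 0.36 kg m⁻³ over Δz = 87.5 − 37.5 = 50 m.
N² = (9.8/1025) × (0.36/50) = 6.8839 × 10⁻⁵ s⁻² ≈ 6.88 × 10⁻⁵ s⁻².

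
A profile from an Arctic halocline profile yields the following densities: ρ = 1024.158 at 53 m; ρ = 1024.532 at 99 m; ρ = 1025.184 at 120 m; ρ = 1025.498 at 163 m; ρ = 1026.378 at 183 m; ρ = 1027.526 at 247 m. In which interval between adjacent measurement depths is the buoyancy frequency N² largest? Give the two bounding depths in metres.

Compute the density gradient over each adjacent pair:
  53–99 m: Δρ/Δz = 0.374/46 = 8.1 × 10⁻³ kg m⁻⁴
  99–120 m: Δρ/Δz = 0.652/21 = 0.031 kg m⁻⁴
  120–163 m: Δρ/Δz = 0.314/43 = 7.3 × 10⁻³ kg m⁻⁴
  163–183 m: Δρ/Δz = 0.880/20 = 0.044 kg m⁻⁴
  183–247 m: Δρ/Δz = 1.148/64 = 0.018 kg m⁻⁴
The largest gradient is in the 163–183 m interval — the pycnocline.

163–183 m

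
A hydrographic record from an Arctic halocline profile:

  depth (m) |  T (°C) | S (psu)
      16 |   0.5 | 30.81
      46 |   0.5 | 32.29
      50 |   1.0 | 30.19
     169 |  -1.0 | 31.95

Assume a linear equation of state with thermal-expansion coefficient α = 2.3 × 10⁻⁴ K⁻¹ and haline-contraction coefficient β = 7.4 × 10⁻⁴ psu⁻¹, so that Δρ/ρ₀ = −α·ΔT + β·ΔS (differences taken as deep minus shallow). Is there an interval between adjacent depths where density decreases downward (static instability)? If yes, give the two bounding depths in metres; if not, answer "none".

46–50 m

Evaluate Δρ/ρ₀ = −αΔT + βΔS across each adjacent pair:
  16–46 m: −αΔT+βΔS = −(2.3 × 10⁻⁴)(+0.0)+(7.4 × 10⁻⁴)(+1.48) = 1.1 × 10⁻³ → stable
  46–50 m: −αΔT+βΔS = −(2.3 × 10⁻⁴)(+0.5)+(7.4 × 10⁻⁴)(-2.10) = -1.7 × 10⁻³ → UNSTABLE
  50–169 m: −αΔT+βΔS = −(2.3 × 10⁻⁴)(-2.0)+(7.4 × 10⁻⁴)(+1.76) = 1.8 × 10⁻³ → stable
The 46–50 m interval has Δρ < 0: lighter water underlies denser water.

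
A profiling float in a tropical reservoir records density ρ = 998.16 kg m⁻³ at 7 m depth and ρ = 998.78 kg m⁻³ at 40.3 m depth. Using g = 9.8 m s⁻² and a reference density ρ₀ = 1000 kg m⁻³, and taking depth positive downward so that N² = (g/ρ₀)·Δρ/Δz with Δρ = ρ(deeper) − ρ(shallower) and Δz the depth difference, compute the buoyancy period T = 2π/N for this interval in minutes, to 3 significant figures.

7.75 min

Δρ = 998.78 − 998.16 = 0.62 kg m⁻³ over Δz = 40.3 − 7 = 33.3 m.
N² = (9.8/1000) × (0.62/33.3) = 1.8246 × 10⁻⁴ s⁻².
N = √(1.8246 × 10⁻⁴) = 0.013508 rad s⁻¹, so T = 2π/N = 465.15 s = 7.7525 min ≈ 7.75 min.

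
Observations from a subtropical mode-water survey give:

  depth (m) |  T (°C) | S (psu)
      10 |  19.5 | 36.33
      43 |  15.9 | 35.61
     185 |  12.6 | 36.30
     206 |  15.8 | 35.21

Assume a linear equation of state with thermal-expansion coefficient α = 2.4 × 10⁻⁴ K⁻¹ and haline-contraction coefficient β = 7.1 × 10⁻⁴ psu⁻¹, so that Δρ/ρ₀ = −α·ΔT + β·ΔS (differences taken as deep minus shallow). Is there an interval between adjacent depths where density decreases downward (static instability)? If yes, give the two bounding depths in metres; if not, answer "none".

185–206 m

Evaluate Δρ/ρ₀ = −αΔT + βΔS across each adjacent pair:
  10–43 m: −αΔT+βΔS = −(2.4 × 10⁻⁴)(-3.6)+(7.1 × 10⁻⁴)(-0.72) = 3.5 × 10⁻⁴ → stable
  43–185 m: −αΔT+βΔS = −(2.4 × 10⁻⁴)(-3.3)+(7.1 × 10⁻⁴)(+0.69) = 1.3 × 10⁻³ → stable
  185–206 m: −αΔT+βΔS = −(2.4 × 10⁻⁴)(+3.2)+(7.1 × 10⁻⁴)(-1.09) = -1.5 × 10⁻³ → UNSTABLE
The 185–206 m interval has Δρ < 0: lighter water underlies denser water.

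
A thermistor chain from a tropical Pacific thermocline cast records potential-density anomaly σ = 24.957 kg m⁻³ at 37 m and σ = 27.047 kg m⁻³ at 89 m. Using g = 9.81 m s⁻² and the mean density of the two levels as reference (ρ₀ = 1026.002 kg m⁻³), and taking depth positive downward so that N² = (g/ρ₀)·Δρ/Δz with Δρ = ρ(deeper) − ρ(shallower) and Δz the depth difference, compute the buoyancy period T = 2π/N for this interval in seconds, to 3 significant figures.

Δρ = 1027.047 − 1024.957 = 2.090 kg m⁻³ over Δz = 89 − 37 = 52 m.
N² = (9.81/1026.002) × (2.090/52) = 3.8429 × 10⁻⁴ s⁻².
N = √(3.8429 × 10⁻⁴) = 0.019603 rad s⁻¹, so T = 2π/N = 320.52 s ≈ 321 s.

321 s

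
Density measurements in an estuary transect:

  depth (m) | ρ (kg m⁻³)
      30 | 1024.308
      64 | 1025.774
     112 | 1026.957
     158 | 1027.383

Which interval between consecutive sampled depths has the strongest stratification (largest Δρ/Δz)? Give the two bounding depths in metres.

Compute the density gradient over each adjacent pair:
  30–64 m: Δρ/Δz = 1.466/34 = 0.043 kg m⁻⁴
  64–112 m: Δρ/Δz = 1.183/48 = 0.025 kg m⁻⁴
  112–158 m: Δρ/Δz = 0.426/46 = 9.3 × 10⁻³ kg m⁻⁴
The largest gradient is in the 30–64 m interval — the pycnocline.

30–64 m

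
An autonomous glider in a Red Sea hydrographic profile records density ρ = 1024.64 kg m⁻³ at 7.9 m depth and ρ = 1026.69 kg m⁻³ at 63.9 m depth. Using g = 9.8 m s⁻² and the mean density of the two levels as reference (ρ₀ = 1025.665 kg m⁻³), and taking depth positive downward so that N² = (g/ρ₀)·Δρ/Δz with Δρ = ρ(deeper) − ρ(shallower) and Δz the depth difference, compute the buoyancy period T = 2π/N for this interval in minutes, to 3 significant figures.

5.60 min

Δρ = 1026.69 − 1024.64 = 2.05 kg m⁻³ over Δz = 63.9 − 7.9 = 56 m.
N² = (9.8/1025.665) × (2.05/56) = 3.4977 × 10⁻⁴ s⁻².
N = √(3.4977 × 10⁻⁴) = 0.018702 rad s⁻¹, so T = 2π/N = 335.96 s = 5.5993 min ≈ 5.60 min.
N² > 0, so the interval is statically stable.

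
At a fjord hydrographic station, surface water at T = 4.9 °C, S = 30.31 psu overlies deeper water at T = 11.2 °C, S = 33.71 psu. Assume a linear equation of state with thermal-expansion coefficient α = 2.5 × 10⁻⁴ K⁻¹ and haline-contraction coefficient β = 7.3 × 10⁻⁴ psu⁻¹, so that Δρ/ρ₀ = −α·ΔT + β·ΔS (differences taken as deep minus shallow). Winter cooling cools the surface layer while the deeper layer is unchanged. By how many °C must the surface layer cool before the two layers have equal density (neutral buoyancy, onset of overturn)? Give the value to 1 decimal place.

3.6 °C

Neutral buoyancy requires Δρ = 0, i.e. −α(T_deep − T_surf′) + β(S_deep − S_surf) = 0.
T_surf′ = T_deep − (β/α)·ΔS = 11.2 − (7.3 × 10⁻⁴/2.5 × 10⁻⁴)·(+3.40) = 1.272 °C.
Cooling required: 4.9 − (1.272) = 3.628 °C.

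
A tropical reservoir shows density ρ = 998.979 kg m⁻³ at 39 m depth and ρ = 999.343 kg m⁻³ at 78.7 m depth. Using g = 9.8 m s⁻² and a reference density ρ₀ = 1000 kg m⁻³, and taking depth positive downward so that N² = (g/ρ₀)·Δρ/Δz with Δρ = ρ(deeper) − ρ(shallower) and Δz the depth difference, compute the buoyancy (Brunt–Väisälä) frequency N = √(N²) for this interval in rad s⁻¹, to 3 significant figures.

9.48 × 10⁻³ rad s⁻¹

Δρ = 999.343 − 998.979 = 0.364 kg m⁻³ over Δz = 78.7 − 39 = 39.7 m.
N² = (9.8/1000) × (0.364/39.7) = 8.9854 × 10⁻⁵ s⁻².
N = √(8.9854 × 10⁻⁵) = 9.4791 × 10⁻³ rad s⁻¹ ≈ 9.48 × 10⁻³ rad s⁻¹.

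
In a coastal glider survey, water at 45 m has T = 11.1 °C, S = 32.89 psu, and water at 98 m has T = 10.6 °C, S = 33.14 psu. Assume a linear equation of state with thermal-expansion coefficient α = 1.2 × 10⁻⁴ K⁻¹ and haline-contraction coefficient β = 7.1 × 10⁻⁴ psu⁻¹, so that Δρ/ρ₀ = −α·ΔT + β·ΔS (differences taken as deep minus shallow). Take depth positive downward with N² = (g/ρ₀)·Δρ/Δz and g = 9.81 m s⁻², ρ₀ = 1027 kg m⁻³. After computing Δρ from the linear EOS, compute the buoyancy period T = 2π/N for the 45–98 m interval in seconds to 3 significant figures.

ΔT = -0.5 K, ΔS = +0.25 psu (deep − shallow).
Δρ/ρ₀ = −αΔT + βΔS = 6.00 × 10⁻⁵ + 1.775 × 10⁻⁴ = 2.375 × 10⁻⁴, so Δρ ≈ 0.2439 kg m⁻³.
N² = (g/ρ₀)·Δρ/Δz = g·(Δρ/ρ₀)/Δz = 9.81 × 2.375 × 10⁻⁴ / 53 = 4.3960 × 10⁻⁵ s⁻².
N = √(4.3960 × 10⁻⁵) = 6.6302 × 10⁻³ rad s⁻¹ → T = 2π/N = 947.66 s ≈ 948 s.

948 s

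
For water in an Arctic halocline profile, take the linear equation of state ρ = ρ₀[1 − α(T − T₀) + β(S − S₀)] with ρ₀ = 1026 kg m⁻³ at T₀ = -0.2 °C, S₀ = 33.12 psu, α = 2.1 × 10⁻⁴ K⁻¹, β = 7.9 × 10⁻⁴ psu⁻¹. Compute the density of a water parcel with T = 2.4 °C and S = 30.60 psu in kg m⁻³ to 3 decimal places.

1023.397 kg m⁻³

T − T₀ = +2.6 K, S − S₀ = -2.52 psu.
Bracket = 1 − α·(+2.6) + β·(-2.52) = 1 + (-2.5368 × 10⁻³) = 0.9974632.
ρ = 1026 × 0.9974632 = 1023.397 kg m⁻³.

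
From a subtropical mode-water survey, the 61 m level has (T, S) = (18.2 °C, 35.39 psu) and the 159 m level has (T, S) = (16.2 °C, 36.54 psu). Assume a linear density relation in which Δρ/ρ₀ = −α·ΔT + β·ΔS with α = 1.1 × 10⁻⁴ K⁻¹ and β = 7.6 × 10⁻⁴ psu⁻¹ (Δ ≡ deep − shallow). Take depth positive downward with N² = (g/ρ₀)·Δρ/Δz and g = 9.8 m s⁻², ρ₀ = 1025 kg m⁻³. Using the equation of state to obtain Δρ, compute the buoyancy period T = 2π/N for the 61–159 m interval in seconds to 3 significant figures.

601 s

ΔT = -2.0 K, ΔS = +1.15 psu (deep − shallow).
Δρ/ρ₀ = −αΔT + βΔS = 2.20 × 10⁻⁴ + 8.74 × 10⁻⁴ = 1.094 × 10⁻³, so Δρ ≈ 1.121 kg m⁻³.
N² = (g/ρ₀)·Δρ/Δz = g·(Δρ/ρ₀)/Δz = 9.8 × 1.094 × 10⁻³ / 98 = 1.0940 × 10⁻⁴ s⁻².
N = √(1.0940 × 10⁻⁴) = 0.010459 rad s⁻¹ → T = 2π/N = 600.74 s ≈ 601 s.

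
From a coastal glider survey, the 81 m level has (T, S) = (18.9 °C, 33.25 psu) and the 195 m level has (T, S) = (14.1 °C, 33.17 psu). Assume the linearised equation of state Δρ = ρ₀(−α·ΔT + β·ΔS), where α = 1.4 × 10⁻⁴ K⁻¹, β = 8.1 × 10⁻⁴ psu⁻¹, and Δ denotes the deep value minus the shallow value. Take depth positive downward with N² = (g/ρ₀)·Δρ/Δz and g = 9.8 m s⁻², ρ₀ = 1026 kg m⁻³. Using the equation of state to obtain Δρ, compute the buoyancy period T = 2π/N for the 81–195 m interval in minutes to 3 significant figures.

14.5 min

ΔT = -4.8 K, ΔS = -0.08 psu (deep − shallow).
Δρ/ρ₀ = −αΔT + βΔS = 6.72 × 10⁻⁴ − 6.48 × 10⁻⁵ = 6.072 × 10⁻⁴, so Δρ ≈ 0.6230 kg m⁻³.
N² = (g/ρ₀)·Δρ/Δz = g·(Δρ/ρ₀)/Δz = 9.8 × 6.072 × 10⁻⁴ / 114 = 5.2198 × 10⁻⁵ s⁻².
N = √(5.2198 × 10⁻⁵) = 7.2248 × 10⁻³ rad s⁻¹ → T = 2π/N = 869.67 s = 14.494 min ≈ 14.5 min.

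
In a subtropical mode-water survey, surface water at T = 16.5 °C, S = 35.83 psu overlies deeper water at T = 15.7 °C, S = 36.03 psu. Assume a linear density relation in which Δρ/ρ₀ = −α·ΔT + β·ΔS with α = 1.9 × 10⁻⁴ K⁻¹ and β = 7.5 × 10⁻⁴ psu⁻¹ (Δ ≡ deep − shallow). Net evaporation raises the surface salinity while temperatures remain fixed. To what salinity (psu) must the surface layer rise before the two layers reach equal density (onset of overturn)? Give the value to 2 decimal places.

36.23 psu

Neutral buoyancy requires −α(T_deep − T_surf) + β(S_deep − S_surf′) = 0.
S_surf′ = S_deep − (α/β)·ΔT = 36.03 − (1.9 × 10⁻⁴/7.5 × 10⁻⁴)·(-0.8) = 36.2327 psu.
Increase required: 36.2327 − 35.83 = 0.4027 psu.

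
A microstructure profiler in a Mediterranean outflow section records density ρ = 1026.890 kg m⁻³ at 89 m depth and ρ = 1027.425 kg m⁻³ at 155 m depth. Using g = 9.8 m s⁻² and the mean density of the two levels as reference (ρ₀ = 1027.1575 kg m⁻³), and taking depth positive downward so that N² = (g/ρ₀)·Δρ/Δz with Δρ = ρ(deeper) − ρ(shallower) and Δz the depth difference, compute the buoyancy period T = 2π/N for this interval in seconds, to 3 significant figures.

714 s

Δρ = 1027.425 − 1026.890 = 0.535 kg m⁻³ over Δz = 155 − 89 = 66 m.
N² = (9.8/1027.1575) × (0.535/66) = 7.7339 × 10⁻⁵ s⁻².
N = √(7.7339 × 10⁻⁵) = 8.7943 × 10⁻³ rad s⁻¹, so T = 2π/N = 714.46 s ≈ 714 s.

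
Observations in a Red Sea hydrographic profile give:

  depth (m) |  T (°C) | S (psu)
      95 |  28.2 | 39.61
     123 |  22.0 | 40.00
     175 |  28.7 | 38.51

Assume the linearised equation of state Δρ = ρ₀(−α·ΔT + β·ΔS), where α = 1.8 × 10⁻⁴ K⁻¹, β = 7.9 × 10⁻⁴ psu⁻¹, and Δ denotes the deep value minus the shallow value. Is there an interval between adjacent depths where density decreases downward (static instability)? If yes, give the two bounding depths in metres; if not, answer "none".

Evaluate Δρ/ρ₀ = −αΔT + βΔS across each adjacent pair:
  95–123 m: −αΔT+βΔS = −(1.8 × 10⁻⁴)(-6.2)+(7.9 × 10⁻⁴)(+0.39) = 1.4 × 10⁻³ → stable
  123–175 m: −αΔT+βΔS = −(1.8 × 10⁻⁴)(+6.7)+(7.9 × 10⁻⁴)(-1.49) = -2.4 × 10⁻³ → UNSTABLE
The 123–175 m interval has Δρ < 0: lighter water underlies denser water.

123–175 m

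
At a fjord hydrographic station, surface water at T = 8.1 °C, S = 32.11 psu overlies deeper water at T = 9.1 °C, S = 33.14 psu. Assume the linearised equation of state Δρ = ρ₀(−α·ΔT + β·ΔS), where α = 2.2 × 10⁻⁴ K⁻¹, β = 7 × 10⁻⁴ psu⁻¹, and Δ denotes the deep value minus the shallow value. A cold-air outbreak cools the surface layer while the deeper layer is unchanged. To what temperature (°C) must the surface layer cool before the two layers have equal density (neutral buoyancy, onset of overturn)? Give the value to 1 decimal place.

5.8 °C

Neutral buoyancy requires Δρ = 0, i.e. −α(T_deep − T_surf′) + β(S_deep − S_surf) = 0.
T_surf′ = T_deep − (β/α)·ΔS = 9.1 − (7 × 10⁻⁴/2.2 × 10⁻⁴)·(+1.03) = 5.823 °C.
Cooling required: 8.1 − (5.823) = 2.277 °C.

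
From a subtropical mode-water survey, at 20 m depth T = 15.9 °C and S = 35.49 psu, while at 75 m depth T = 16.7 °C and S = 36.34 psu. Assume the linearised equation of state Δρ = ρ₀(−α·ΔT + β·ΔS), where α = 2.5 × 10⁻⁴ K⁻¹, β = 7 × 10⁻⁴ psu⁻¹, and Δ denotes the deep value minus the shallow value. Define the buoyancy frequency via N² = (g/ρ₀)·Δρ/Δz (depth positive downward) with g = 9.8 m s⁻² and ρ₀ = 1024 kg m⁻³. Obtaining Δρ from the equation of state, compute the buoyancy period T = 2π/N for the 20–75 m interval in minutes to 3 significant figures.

12.5 min

ΔT = +0.8 K, ΔS = +0.85 psu (deep − shallow).
Δρ/ρ₀ = −αΔT + βΔS = -2.00 × 10⁻⁴ + 5.95 × 10⁻⁴ = 3.95 × 10⁻⁴, so Δρ ≈ 0.4045 kg m⁻³.
N² = (g/ρ₀)·Δρ/Δz = g·(Δρ/ρ₀)/Δz = 9.8 × 3.95 × 10⁻⁴ / 55 = 7.0382 × 10⁻⁵ s⁻².
N = √(7.0382 × 10⁻⁵) = 8.3894 × 10⁻³ rad s⁻¹ → T = 2π/N = 748.94 s = 12.482 min ≈ 12.5 min.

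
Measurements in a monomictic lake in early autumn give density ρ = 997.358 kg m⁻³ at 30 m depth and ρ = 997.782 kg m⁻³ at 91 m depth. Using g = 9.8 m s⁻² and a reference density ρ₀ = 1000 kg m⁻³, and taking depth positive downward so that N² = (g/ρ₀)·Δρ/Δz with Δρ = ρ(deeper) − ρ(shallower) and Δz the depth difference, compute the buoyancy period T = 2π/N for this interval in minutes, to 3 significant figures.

12.7 min

Δρ = 997.782 − 997.358 = 0.424 kg m⁻³ over Δz = 91 − 30 = 61 m.
N² = (9.8/1000) × (0.424/61) = 6.8118 × 10⁻⁵ s⁻².
N = √(6.8118 × 10⁻⁵) = 8.2534 × 10⁻³ rad s⁻¹, so T = 2π/N = 761.28 s = 12.688 min ≈ 12.7 min.
Since Δρ > 0 the layer is stably stratified.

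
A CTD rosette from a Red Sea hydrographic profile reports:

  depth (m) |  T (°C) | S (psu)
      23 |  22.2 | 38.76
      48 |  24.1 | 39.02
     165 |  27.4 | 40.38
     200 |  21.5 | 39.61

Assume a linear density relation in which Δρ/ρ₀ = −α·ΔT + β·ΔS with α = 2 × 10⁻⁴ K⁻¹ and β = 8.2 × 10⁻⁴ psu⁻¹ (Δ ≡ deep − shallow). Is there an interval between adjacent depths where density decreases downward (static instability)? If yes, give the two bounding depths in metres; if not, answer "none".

23–48 m

Evaluate Δρ/ρ₀ = −αΔT + βΔS across each adjacent pair:
  23–48 m: −αΔT+βΔS = −(2 × 10⁻⁴)(+1.9)+(8.2 × 10⁻⁴)(+0.26) = -1.7 × 10⁻⁴ → UNSTABLE
  48–165 m: −αΔT+βΔS = −(2 × 10⁻⁴)(+3.3)+(8.2 × 10⁻⁴)(+1.36) = 4.6 × 10⁻⁴ → stable
  165–200 m: −αΔT+βΔS = −(2 × 10⁻⁴)(-5.9)+(8.2 × 10⁻⁴)(-0.77) = 5.5 × 10⁻⁴ → stable
The 23–48 m interval has Δρ < 0: lighter water underlies denser water.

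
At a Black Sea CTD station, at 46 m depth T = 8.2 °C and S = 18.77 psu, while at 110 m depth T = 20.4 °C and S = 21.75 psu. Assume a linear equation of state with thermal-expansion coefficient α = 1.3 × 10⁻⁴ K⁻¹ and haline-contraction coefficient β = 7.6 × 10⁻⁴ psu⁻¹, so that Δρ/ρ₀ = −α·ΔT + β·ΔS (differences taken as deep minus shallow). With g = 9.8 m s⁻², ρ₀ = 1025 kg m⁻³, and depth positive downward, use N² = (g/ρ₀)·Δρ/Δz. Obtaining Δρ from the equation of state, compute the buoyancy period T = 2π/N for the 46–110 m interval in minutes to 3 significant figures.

10.3 min

ΔT = +12.2 K, ΔS = +2.98 psu (deep − shallow).
Δρ/ρ₀ = −αΔT + βΔS = -1.586 × 10⁻³ + 2.2648 × 10⁻³ = 6.788 × 10⁻⁴, so Δρ ≈ 0.6958 kg m⁻³.
N² = (g/ρ₀)·Δρ/Δz = g·(Δρ/ρ₀)/Δz = 9.8 × 6.788 × 10⁻⁴ / 64 = 1.0394 × 10⁻⁴ s⁻².
N = √(1.0394 × 10⁻⁴) = 0.010195 rad s⁻¹ → T = 2π/N = 616.30 s = 10.272 min ≈ 10.3 min.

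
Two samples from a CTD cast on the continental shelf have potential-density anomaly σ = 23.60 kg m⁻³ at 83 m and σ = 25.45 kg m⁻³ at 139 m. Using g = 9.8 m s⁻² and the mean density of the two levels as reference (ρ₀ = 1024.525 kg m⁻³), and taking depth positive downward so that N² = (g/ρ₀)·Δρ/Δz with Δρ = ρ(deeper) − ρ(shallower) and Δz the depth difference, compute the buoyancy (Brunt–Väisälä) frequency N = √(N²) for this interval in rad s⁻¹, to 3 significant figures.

0.0178 rad s⁻¹

Δρ = 1025.45 − 1023.60 = 1.85 kg m⁻³ over Δz = 139 − 83 = 56 m.
N² = (9.8/1024.525) × (1.85/56) = 3.1600 × 10⁻⁴ s⁻².
N = √(3.1600 × 10⁻⁴) = 0.017776 rad s⁻¹ ≈ 0.0178 rad s⁻¹.
N² > 0, so the interval is statically stable.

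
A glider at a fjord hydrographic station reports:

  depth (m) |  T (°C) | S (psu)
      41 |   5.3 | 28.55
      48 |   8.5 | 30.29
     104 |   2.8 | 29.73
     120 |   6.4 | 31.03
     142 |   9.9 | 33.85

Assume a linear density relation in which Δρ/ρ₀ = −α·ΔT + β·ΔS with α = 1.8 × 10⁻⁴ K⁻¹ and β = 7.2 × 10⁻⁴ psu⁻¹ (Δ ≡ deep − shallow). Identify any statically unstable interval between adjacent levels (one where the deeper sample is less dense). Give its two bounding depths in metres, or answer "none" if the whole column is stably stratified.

none

Evaluate Δρ/ρ₀ = −αΔT + βΔS across each adjacent pair:
  41–48 m: −αΔT+βΔS = −(1.8 × 10⁻⁴)(+3.2)+(7.2 × 10⁻⁴)(+1.74) = 6.8 × 10⁻⁴ → stable
  48–104 m: −αΔT+βΔS = −(1.8 × 10⁻⁴)(-5.7)+(7.2 × 10⁻⁴)(-0.56) = 6.2 × 10⁻⁴ → stable
  104–120 m: −αΔT+βΔS = −(1.8 × 10⁻⁴)(+3.6)+(7.2 × 10⁻⁴)(+1.30) = 2.9 × 10⁻⁴ → stable
  120–142 m: −αΔT+βΔS = −(1.8 × 10⁻⁴)(+3.5)+(7.2 × 10⁻⁴)(+2.82) = 1.4 × 10⁻³ → stable
Every interval has Δρ > 0: the column is stably stratified throughout.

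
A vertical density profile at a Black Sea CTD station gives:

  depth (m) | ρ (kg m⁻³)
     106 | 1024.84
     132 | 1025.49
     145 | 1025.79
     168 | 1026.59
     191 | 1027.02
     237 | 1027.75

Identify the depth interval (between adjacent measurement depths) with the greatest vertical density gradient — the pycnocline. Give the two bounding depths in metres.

Compute the density gradient over each adjacent pair:
  106–132 m: Δρ/Δz = 0.65/26 = 0.025 kg m⁻⁴
  132–145 m: Δρ/Δz = 0.30/13 = 0.023 kg m⁻⁴
  145–168 m: Δρ/Δz = 0.80/23 = 0.035 kg m⁻⁴
  168–191 m: Δρ/Δz = 0.43/23 = 0.019 kg m⁻⁴
  191–237 m: Δρ/Δz = 0.73/46 = 0.016 kg m⁻⁴
The largest gradient is in the 145–168 m interval — the pycnocline.

145–168 m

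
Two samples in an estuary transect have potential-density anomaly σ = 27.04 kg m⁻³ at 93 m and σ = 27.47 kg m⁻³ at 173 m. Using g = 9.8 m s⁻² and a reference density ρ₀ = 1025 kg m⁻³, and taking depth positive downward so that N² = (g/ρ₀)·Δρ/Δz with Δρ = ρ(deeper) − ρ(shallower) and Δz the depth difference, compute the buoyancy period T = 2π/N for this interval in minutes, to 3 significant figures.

14.6 min

Δρ = 1027.47 − 1027.04 = 0.43 kg m⁻³ over Δz = 173 − 93 = 80 m.
N² = (9.8/1025) × (0.43/80) = 5.1390 × 10⁻⁵ s⁻².
N = √(5.1390 × 10⁻⁵) = 7.1687 × 10⁻³ rad s⁻¹, so T = 2π/N = 876.47 s = 14.608 min ≈ 14.6 min.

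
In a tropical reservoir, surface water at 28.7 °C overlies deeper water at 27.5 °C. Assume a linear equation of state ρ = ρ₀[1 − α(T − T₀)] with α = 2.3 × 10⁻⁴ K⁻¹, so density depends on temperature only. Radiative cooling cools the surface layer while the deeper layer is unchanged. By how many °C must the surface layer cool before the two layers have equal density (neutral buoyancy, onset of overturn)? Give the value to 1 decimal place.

With temperature the only control, equal density requires T_surf′ = T_deep.
T_surf′ = 27.5 °C.
Cooling required: 28.7 − 27.5 = 1.2 °C.

1.2 °C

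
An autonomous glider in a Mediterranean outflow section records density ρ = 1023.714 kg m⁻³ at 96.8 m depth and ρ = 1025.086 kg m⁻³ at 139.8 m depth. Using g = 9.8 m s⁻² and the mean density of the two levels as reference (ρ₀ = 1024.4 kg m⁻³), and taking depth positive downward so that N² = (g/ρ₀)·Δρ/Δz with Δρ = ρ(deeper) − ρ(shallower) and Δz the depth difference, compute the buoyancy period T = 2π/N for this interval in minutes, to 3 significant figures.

5.99 min

Δρ = 1025.086 − 1023.714 = 1.372 kg m⁻³ over Δz = 139.8 − 96.8 = 43 m.
N² = (9.8/1024.4) × (1.372/43) = 3.0524 × 10⁻⁴ s⁻².
N = √(3.0524 × 10⁻⁴) = 0.017471 rad s⁻¹, so T = 2π/N = 359.64 s = 5.9940 min ≈ 5.99 min.
A positive N² confirms static stability across the interval.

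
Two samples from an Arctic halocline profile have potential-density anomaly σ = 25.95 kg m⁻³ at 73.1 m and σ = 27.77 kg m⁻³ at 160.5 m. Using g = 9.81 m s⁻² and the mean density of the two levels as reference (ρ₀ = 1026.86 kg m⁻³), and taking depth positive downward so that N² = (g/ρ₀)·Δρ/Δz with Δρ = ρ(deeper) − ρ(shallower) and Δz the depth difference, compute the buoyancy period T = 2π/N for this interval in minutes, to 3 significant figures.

Δρ = 1027.77 − 1025.95 = 1.82 kg m⁻³ over Δz = 160.5 − 73.1 = 87.4 m.
N² = (9.81/1026.86) × (1.82/87.4) = 1.9894 × 10⁻⁴ s⁻².
N = √(1.9894 × 10⁻⁴) = 0.014105 rad s⁻¹, so T = 2π/N = 445.46 s = 7.4243 min ≈ 7.42 min.

7.42 min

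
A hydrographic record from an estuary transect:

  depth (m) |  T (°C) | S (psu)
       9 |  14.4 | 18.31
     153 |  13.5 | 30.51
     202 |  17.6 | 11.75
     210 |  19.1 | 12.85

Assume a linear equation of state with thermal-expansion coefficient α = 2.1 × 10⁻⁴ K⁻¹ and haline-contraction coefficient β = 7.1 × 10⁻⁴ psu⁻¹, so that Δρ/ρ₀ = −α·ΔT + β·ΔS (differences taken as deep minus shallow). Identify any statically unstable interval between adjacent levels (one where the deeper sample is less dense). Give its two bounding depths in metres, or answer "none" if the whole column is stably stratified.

153–202 m

Evaluate Δρ/ρ₀ = −αΔT + βΔS across each adjacent pair:
  9–153 m: −αΔT+βΔS = −(2.1 × 10⁻⁴)(-0.9)+(7.1 × 10⁻⁴)(+12.20) = 8.9 × 10⁻³ → stable
  153–202 m: −αΔT+βΔS = −(2.1 × 10⁻⁴)(+4.1)+(7.1 × 10⁻⁴)(-18.76) = -0.014 → UNSTABLE
  202–210 m: −αΔT+βΔS = −(2.1 × 10⁻⁴)(+1.5)+(7.1 × 10⁻⁴)(+1.10) = 4.7 × 10⁻⁴ → stable
The 153–202 m interval has Δρ < 0: lighter water underlies denser water.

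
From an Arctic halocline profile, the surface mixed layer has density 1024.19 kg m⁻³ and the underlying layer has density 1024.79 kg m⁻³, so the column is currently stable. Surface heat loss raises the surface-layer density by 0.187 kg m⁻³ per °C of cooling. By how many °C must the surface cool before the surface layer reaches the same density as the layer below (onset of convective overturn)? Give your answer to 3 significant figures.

3.21 °C

Density deficit of the surface layer: 1024.79 − 1024.19 = 0.6 kg m⁻³.
Required change = 0.6 / 0.187 = 3.21 °C.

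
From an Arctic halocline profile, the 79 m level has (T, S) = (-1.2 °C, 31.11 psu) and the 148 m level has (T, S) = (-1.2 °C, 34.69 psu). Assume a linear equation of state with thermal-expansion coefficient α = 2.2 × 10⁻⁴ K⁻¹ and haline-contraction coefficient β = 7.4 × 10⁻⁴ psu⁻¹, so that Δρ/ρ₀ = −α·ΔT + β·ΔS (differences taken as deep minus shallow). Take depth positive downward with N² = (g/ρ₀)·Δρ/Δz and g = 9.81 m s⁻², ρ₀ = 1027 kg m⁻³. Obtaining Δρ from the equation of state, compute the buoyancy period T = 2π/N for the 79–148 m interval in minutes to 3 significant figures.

5.40 min

ΔT = +0.0 K, ΔS = +3.58 psu (deep − shallow).
Δρ/ρ₀ = −αΔT + βΔS = 0 + 2.6492 × 10⁻³ = 2.6492 × 10⁻³, so Δρ ≈ 2.721 kg m⁻³.
N² = (g/ρ₀)·Δρ/Δz = g·(Δρ/ρ₀)/Δz = 9.81 × 2.6492 × 10⁻³ / 69 = 3.7665 × 10⁻⁴ s⁻².
N = √(3.7665 × 10⁻⁴) = 0.019407 rad s⁻¹ → T = 2π/N = 323.76 s = 5.3960 min ≈ 5.40 min.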